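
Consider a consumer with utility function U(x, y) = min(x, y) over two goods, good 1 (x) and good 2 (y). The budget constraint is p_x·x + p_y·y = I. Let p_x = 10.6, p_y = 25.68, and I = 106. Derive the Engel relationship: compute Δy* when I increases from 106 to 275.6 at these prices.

With perfect complements, no substitution: consume in ratio x:y = 1:1.
Budget: p_x·x + p_y·x = I, so (p_x + p_y)·x = I.
Demand: x*(p_x,p_y,I) = I/(p_x + p_y), y* = I/(p_x + p_y).
Here 10.6 + 25.68 = 36.28, giving y* = 2.9217.
At I' = 275.6: y* = 7.5965. Change: 7.5965 − 2.9217 = 4.6748.

Δy* = 4.6748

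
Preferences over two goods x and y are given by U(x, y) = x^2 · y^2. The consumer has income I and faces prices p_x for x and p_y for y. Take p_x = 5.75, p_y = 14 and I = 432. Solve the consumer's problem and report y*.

y* = 15.4286

Tangency: MRS = y/x = p_x/p_y.
So 2·p_y·y = 2·p_x·x; combined with the budget, a share 0.5 of income goes to x.
Demand: x*(p_x,p_y,I) = 0.5·I/p_x and y* = 0.5·I/p_y.
At p_x=5.75, p_y=14, I=432: y* = 0.5·432/14 = 15.4286.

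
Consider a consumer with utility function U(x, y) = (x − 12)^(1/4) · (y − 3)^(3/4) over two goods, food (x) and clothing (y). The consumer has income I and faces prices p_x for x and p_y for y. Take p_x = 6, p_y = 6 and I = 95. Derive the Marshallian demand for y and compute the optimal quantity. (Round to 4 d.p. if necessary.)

Substituting into the budget: x* = 12 + 0.25·(I − 12·p_x − 3·p_y)/p_x, and y* = 3 + 0.75·(…)/p_y.
Discretionary income = 95 − 12·6 − 3·6 = 5; y* = 3 + 0.75·5/6 = 3.625.

y* = 3.625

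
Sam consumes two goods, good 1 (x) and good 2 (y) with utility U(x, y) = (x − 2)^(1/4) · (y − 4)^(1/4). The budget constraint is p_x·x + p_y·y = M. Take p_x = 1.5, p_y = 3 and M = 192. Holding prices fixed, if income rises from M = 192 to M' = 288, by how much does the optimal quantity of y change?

This is Cobb-Douglas in (x−2, y−4): tangency gives 0.25·p_y·(y−4) = 0.25·p_x·(x−2).
After buying the subsistence bundle (2, 4), a share 0.5 of the remaining income goes to x: x* = 2 + 0.5·(M − 2p_x − 4p_y)/p_x.
Discretionary income = 192 − 2·1.5 − 4·3 = 177; y* = 4 + 0.5·177/3 = 33.5.
At M' = 288: y* = 49.5. Change: 49.5 − 33.5 = 16.

Δy* = 16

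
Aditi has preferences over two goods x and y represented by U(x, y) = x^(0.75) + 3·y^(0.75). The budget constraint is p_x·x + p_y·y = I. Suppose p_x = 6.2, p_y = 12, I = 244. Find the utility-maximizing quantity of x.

MU_x ∝ x^(-0.25), MU_y ∝ 3·y^(-0.25), so MRS = (1/3)·(y/x)^(0.25) = p_x/p_y.
Solve for the ratio: y/x = [3·p_x/p_y]^(4).
With the ratio pinned down, the budget gives x* = I/(p_x + p_y·(y/x)) and y* = (y/x)·x*.
Numerically y/x = 5.772006, so x* = 244/(6.2 + 12·5.772006) = 3.2333.

x* = 3.2333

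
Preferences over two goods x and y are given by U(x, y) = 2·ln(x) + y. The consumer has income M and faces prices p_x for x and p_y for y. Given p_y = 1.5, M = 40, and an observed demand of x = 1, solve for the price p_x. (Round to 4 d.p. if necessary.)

Set MRS = p_x/p_y: (2/x)/1 = p_x/p_y.
So x*(p_x,p_y) = 2·p_y/p_x, independent of income; and y* = (M − 2·p_y)/p_y.
Set x* = 1 in the demand function and solve for p_x: p_x = 3.

p_x = 3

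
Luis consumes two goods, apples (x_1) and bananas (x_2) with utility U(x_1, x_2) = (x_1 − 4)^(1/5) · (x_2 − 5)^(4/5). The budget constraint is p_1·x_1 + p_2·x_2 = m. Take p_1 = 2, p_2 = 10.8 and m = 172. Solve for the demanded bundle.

This is Cobb-Douglas in (x_1−4, x_2−5): tangency gives 0.2·p_2·(x_2−5) = 0.8·p_1·(x_1−4).
Substituting into the budget: x_1* = 4 + 0.2·(m − 4·p_1 − 5·p_2)/p_1, and x_2* = 5 + 0.8·(…)/p_2.
Discretionary income = 172 − 4·2 − 5·10.8 = 110; x_1* = 4 + 0.2·110/2 = 15; x_2* = 5 + 0.8·110/10.8 = 13.1481.

x_1* = 15, x_2* = 13.1481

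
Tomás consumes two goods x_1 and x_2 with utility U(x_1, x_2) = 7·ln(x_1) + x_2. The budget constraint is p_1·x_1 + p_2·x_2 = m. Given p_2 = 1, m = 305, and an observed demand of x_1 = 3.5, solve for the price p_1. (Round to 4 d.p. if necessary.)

MU_x_1 = 7/x_1, MU_x_2 = 1. Tangency: 7/x_1 = p_1/p_2.
So x_1*(p_1,p_2) = 7·p_2/p_1, independent of income; and x_2* = (m − 7·p_2)/p_2.
Set x_1* = 3.5 in the demand function and solve for p_1: p_1 = 2.

p_1 = 2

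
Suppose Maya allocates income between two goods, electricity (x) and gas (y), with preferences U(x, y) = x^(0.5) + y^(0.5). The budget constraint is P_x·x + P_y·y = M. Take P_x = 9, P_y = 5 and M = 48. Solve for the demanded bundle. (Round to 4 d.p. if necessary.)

x* = 1.9048, y* = 6.1714

With the ratio pinned down, the budget gives x* = M/(P_x + P_y·(y/x)) and y* = (y/x)·x*.
Numerically y/x = 3.24, so x* = 48/(9 + 5·3.24) = 1.9048 and y* = 3.24·1.9048 = 6.1714.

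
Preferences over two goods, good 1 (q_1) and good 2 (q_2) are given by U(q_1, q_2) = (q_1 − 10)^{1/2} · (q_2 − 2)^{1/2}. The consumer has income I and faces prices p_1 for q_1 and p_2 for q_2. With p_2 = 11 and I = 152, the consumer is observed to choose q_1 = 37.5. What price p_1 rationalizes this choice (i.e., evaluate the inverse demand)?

p_1 = 2

Let q_1' = q_1−10, q_2' = q_2−2. MRS = q_2'/q_1' = p_1/p_2.
Substituting into the budget: q_1* = 10 + 0.5·(I − 10·p_1 − 2·p_2)/p_1, and q_2* = 2 + 0.5·(…)/p_2.
Set q_1* = 37.5 in the demand function and solve for p_1: p_1 = 2.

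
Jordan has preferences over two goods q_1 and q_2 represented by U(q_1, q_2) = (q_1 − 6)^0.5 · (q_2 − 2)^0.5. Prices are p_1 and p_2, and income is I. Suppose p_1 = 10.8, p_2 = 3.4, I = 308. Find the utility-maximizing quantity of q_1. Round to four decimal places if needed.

q_1* = 16.9444

After buying the subsistence bundle (6, 2), a share 0.5 of the remaining income goes to q_1: q_1* = 6 + 0.5·(I − 6p_1 − 2p_2)/p_1.
Discretionary income = 308 − 6·10.8 − 2·3.4 = 236.4; q_1* = 6 + 0.5·236.4/10.8 = 16.9444.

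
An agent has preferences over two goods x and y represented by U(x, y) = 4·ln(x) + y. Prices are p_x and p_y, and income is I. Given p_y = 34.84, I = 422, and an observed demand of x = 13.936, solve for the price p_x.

Set MRS = p_x/p_y: (4/x)/1 = p_x/p_y.
So x*(p_x,p_y) = 4·p_y/p_x, independent of income; and y* = (I − 4·p_y)/p_y.
Set x* = 13.936 in the demand function and solve for p_x: p_x = 10.

p_x = 10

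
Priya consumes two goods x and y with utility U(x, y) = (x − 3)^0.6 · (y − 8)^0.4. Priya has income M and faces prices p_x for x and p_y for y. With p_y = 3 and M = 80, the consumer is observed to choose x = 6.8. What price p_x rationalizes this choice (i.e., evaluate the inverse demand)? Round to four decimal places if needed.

This is Cobb-Douglas in (x−3, y−8): tangency gives 0.6·p_y·(y−8) = 0.4·p_x·(x−3).
After buying the subsistence bundle (3, 8), a share 0.6 of the remaining income goes to x: x* = 3 + 0.6·(M − 3p_x − 8p_y)/p_x.
Set x* = 6.8 in the demand function and solve for p_x: p_x = 6.

p_x = 6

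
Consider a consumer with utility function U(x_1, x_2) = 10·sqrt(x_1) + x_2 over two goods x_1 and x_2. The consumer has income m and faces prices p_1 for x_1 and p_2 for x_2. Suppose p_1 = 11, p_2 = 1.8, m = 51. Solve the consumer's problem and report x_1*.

x_1* = 0.6694

Utility is quasi-linear in x_2; the FOC for x_1 is 5/√x_1 = p_1/p_2.
Solve: √x_1 = 5·p_2/p_1, so x_1*(p_1,p_2) = (5·p_2/p_1)², and x_2* = (m − p_1·x_1*)/p_2.
Plugging in: x_1* = (5·1.8/11)² = 0.6694.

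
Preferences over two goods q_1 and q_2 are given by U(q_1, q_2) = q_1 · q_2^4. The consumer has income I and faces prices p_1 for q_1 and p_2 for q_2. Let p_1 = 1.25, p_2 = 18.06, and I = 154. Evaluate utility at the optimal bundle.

Tangency: MRS = (1/4)·q_2/q_1 = p_1/p_2.
Rearranging, p_2·q_2 = 4·p_1·q_1. Substituting into the budget gives p_1·q_1·(1 + 4) = I.
Demand: q_1*(p_1,p_2,I) = 0.2·I/p_1 and q_2* = 0.8·I/p_2.
At p_1=1.25, p_2=18.06, I=154: q_1* = 0.2·154/1.25 = 24.64, q_2* = 6.8217.
Utility at the optimum: U(24.64, 6.8217) = 53359.5982.

V = 53359.5982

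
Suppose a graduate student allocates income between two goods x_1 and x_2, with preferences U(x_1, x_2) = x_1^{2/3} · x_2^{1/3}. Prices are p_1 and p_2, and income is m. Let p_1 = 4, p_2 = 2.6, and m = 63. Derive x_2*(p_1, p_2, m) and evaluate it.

x_2* = 8.0769

Tangency: MRS = 2·x_2/x_1 = p_1/p_2.
Rearranging, p_2·x_2 = (1/2)·p_1·x_1. Substituting into the budget gives p_1·x_1·(1 + (1/2)) = m.
Demand: x_1*(p_1,p_2,m) = 2/3·m/p_1 and x_2* = 1/3·m/p_2.
At p_1=4, p_2=2.6, m=63: x_2* = 1/3·63/2.6 = 8.0769.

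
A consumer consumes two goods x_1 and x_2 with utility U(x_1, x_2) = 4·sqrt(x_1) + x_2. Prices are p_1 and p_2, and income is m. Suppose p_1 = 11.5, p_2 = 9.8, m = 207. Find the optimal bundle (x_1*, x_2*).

Set MRS = p_1/p_2: 2·x_1^(−1/2) = p_1/p_2.
Solve: √x_1 = 2·p_2/p_1, so x_1*(p_1,p_2) = (2·p_2/p_1)², and x_2* = (m − p_1·x_1*)/p_2.
Plugging in: x_1* = (2·9.8/11.5)² = 2.9048, x_2* = 17.7138.

x_1* = 2.9048, x_2* = 17.7138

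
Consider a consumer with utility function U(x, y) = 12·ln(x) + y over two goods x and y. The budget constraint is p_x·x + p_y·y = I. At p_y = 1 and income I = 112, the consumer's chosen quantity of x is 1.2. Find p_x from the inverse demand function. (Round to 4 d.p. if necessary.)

Set MRS = p_x/p_y: (12/x)/1 = p_x/p_y.
So x*(p_x,p_y) = 12·p_y/p_x, independent of income; and y* = (I − 12·p_y)/p_y.
Set x* = 1.2 in the demand function and solve for p_x: p_x = 10.

p_x = 10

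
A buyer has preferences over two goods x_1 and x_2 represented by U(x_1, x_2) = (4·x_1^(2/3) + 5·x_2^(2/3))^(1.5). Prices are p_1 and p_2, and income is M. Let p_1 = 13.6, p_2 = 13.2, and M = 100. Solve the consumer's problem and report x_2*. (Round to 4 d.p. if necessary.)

x_2* = 5.1107

MU_x_1 ∝ 4·x_1^(-1/3), MU_x_2 ∝ 5·x_2^(-1/3), so MRS = (4/5)·(x_2/x_1)^(1/3) = p_1/p_2.
Solve for the ratio: x_2/x_1 = [(5/4)·p_1/p_2]^(3).
With the ratio pinned down, the budget gives x_1* = M/(p_1 + p_2·(x_2/x_1)) and x_2* = (x_2/x_1)·x_1*.
Numerically x_2/x_1 = 2.136117, so x_1* = 100/(13.6 + 13.2·2.136117) = 2.3925 and x_2* = 2.136117·2.3925 = 5.1107.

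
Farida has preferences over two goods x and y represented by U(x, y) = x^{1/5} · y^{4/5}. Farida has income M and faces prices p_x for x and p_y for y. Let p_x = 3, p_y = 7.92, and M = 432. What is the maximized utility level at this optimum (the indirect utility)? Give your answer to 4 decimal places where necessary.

V = 40.1566

MU_x/MU_y = (0.2·y)/(0.8·x); tangency sets this equal to p_x/p_y.
Rearranging, p_y·y = 4·p_x·x. Substituting into the budget gives p_x·x·(1 + 4) = M.
Demand: x*(p_x,p_y,M) = 0.2·M/p_x and y* = 0.8·M/p_y.
At p_x=3, p_y=7.92, M=432: x* = 0.2·432/3 = 28.8, y* = 43.6364.
Utility at the optimum: U(28.8, 43.6364) = 40.1566.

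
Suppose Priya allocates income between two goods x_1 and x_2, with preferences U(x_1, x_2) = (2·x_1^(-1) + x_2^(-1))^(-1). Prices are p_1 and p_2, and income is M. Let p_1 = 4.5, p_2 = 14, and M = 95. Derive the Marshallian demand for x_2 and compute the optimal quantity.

From the CES first-order condition, 2·(x_2/x_1)^(2) = p_1/p_2.
Hence x_2/x_1 = ((1/2)·p_1/p_2)^(1/(2)), i.e. raised to the 0.5 power.
With the ratio pinned down, the budget gives x_1* = M/(p_1 + p_2·(x_2/x_1)) and x_2* = (x_2/x_1)·x_1*.
Numerically x_2/x_1 = 0.400892, so x_1* = 95/(4.5 + 14·0.400892) = 9.3943 and x_2* = 0.400892·9.3943 = 3.7661.

x_2* = 3.7661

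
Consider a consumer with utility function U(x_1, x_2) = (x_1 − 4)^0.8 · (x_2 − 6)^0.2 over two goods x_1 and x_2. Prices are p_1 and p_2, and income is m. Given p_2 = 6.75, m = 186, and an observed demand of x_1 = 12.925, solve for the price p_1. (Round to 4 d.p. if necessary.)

p_1 = 9.6

Let x_1' = x_1−4, x_2' = x_2−6. MRS = 4·x_2'/x_1' = p_1/p_2.
After buying the subsistence bundle (4, 6), a share 0.8 of the remaining income goes to x_1: x_1* = 4 + 0.8·(m − 4p_1 − 6p_2)/p_1.
Set x_1* = 12.925 in the demand function and solve for p_1: p_1 = 9.6.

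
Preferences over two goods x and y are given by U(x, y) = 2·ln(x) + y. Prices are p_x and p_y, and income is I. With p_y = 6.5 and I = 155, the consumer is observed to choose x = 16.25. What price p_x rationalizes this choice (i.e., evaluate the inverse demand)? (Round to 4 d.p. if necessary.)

p_x = 0.8

Set MRS = p_x/p_y: (2/x)/1 = p_x/p_y.
So x*(p_x,p_y) = 2·p_y/p_x, independent of income; and y* = (I − 2·p_y)/p_y.
Set x* = 16.25 in the demand function and solve for p_x: p_x = 0.8.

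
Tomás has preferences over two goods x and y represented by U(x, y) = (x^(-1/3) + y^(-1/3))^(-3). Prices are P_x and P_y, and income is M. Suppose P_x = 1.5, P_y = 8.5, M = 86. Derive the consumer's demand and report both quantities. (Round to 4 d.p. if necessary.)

MU_x ∝ x^(-4/3), MU_y ∝ y^(-4/3), so MRS = (y/x)^(4/3) = P_x/P_y.
Solve for the ratio: y/x = [P_x/P_y]^(0.75).
Substitute y = (y/x)·x into the budget: x* = M/(P_x + P_y·(y/x)).
Numerically y/x = 0.272273, so x* = 86/(1.5 + 8.5·0.272273) = 22.5466 and y* = 0.272273·22.5466 = 6.1388.

x* = 22.5466, y* = 6.1388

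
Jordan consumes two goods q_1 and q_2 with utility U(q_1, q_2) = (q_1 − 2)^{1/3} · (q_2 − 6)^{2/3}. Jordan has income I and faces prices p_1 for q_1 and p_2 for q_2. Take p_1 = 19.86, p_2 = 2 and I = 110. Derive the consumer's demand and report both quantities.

This is Cobb-Douglas in (q_1−2, q_2−6): tangency gives 1/3·p_2·(q_2−6) = 2/3·p_1·(q_1−2).
After buying the subsistence bundle (2, 6), a share 1/3 of the remaining income goes to q_1: q_1* = 2 + 1/3·(I − 2p_1 − 6p_2)/p_1.
Discretionary income = 110 − 2·19.86 − 6·2 = 58.28; q_1* = 2 + 1/3·58.28/19.86 = 2.9782; q_2* = 6 + 2/3·58.28/2 = 25.4267.

q_1* = 2.9782, q_2* = 25.4267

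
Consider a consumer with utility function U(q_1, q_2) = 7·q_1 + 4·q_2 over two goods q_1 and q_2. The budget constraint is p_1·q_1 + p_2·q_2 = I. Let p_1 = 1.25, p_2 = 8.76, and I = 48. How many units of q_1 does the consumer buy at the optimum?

Linear utility — the consumer picks whichever good has higher MU/price: 7/1.25 = 5.6 vs 4/8.76 = 0.4566.
q_1 gives more utility per dollar, so spend all income on q_1: q_1* = I/p_1, q_2* = 0.
Numerically: q_1* = 38.4, q_2* = 0.

q_1* = 38.4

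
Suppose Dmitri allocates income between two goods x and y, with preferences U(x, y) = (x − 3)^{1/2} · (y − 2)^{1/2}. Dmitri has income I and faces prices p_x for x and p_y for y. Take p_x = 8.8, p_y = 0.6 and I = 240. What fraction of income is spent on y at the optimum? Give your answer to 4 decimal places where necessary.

share on y = 0.4475

This is Cobb-Douglas in (x−3, y−2): tangency gives 0.5·p_y·(y−2) = 0.5·p_x·(x−3).
Substituting into the budget: x* = 3 + 0.5·(I − 3·p_x − 2·p_y)/p_x, and y* = 2 + 0.5·(…)/p_y.
Discretionary income = 240 − 3·8.8 − 2·0.6 = 212.4; x* = 3 + 0.5·212.4/8.8 = 15.0682; y* = 2 + 0.5·212.4/0.6 = 179.
Expenditure on y: 0.6·179 = 107.4; share = 0.4475.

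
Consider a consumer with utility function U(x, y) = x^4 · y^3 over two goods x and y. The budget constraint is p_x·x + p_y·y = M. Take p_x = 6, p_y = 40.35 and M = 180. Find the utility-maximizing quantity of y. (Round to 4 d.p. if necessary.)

The MRS is (4/3)·y/x. Set MRS = p_x/p_y.
Rearranging, p_y·y = (3/4)·p_x·x. Substituting into the budget gives p_x·x·(1 + (3/4)) = M.
Demand: x*(p_x,p_y,M) = 4/7·M/p_x and y* = 3/7·M/p_y.
At p_x=6, p_y=40.35, M=180: y* = 3/7·180/40.35 = 1.9118.

y* = 1.9118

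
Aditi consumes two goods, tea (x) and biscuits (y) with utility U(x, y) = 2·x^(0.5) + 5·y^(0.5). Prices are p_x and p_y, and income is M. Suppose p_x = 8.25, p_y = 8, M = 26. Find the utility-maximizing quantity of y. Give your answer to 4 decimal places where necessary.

y* = 2.8135

With the ratio pinned down, the budget gives x* = M/(p_x + p_y·(y/x)) and y* = (y/x)·x*.
Numerically y/x = 6.646729, so x* = 26/(8.25 + 8·6.646729) = 0.4233 and y* = 6.646729·0.4233 = 2.8135.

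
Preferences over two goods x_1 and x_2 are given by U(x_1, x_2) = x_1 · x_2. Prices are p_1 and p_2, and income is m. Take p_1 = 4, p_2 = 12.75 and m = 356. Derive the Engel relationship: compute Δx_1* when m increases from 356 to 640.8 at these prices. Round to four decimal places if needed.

At p_1=4, p_2=12.75, m=356: x_1* = 0.5·356/4 = 44.5.
At m' = 640.8: x_1* = 80.1. Change: 80.1 − 44.5 = 35.6.

Δx_1* = 35.6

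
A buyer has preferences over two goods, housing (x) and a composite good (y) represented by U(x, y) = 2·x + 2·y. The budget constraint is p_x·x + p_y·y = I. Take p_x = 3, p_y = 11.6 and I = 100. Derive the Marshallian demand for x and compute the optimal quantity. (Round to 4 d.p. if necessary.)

x gives more utility per dollar, so spend all income on x: x* = I/p_x, y* = 0.
Numerically: x* = 33.3333, y* = 0.

x* = 33.3333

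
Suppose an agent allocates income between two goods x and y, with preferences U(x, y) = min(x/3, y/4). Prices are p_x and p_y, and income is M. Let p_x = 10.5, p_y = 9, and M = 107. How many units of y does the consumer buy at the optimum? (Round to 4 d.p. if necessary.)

Leontief preferences: the optimum is at the kink where x/3 = y/4, i.e. y = (4/3)·x.
Budget: p_x·x + p_y·(4/3)·x = M, so (3·p_x + 4·p_y)·x = 3·M.
Demand: x*(p_x,p_y,M) = 3·M/(3·p_x + 4·p_y), y* = 4·M/(3·p_x + 4·p_y).
Here 3·10.5 + 4·9 = 67.5, giving y* = 6.3407.

y* = 6.3407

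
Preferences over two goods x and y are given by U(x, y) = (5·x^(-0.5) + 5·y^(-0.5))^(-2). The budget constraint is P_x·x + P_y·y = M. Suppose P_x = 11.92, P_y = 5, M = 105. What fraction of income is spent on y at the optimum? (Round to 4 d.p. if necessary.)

share on y = 0.4281

Substitute y = (y/x)·x into the budget: x* = M/(P_x + P_y·(y/x)).
Numerically y/x = 1.784586, so x* = 105/(11.92 + 5·1.784586) = 5.0377 and y* = 1.784586·5.0377 = 8.9902.
Expenditure on y: 5·8.9902 = 44.9509; share = 0.4281.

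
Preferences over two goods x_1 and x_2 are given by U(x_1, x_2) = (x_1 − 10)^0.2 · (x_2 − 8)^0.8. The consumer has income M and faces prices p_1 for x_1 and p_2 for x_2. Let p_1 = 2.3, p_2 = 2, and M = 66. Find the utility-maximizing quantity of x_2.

x_2* = 18.8

This is Cobb-Douglas in (x_1−10, x_2−8): tangency gives 0.2·p_2·(x_2−8) = 0.8·p_1·(x_1−10).
Substituting into the budget: x_1* = 10 + 0.2·(M − 10·p_1 − 8·p_2)/p_1, and x_2* = 8 + 0.8·(…)/p_2.
Discretionary income = 66 − 10·2.3 − 8·2 = 27; x_2* = 8 + 0.8·27/2 = 18.8.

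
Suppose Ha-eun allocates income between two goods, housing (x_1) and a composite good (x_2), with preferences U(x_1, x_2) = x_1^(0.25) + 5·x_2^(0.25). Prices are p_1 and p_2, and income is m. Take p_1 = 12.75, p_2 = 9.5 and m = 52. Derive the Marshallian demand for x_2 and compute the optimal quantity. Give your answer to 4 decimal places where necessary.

x_2* = 4.9489

With the ratio pinned down, the budget gives x_1* = m/(p_1 + p_2·(x_2/x_1)) and x_2* = (x_2/x_1)·x_1*.
Numerically x_2/x_1 = 12.65733, so x_1* = 52/(12.75 + 9.5·12.65733) = 0.391 and x_2* = 12.65733·0.391 = 4.9489.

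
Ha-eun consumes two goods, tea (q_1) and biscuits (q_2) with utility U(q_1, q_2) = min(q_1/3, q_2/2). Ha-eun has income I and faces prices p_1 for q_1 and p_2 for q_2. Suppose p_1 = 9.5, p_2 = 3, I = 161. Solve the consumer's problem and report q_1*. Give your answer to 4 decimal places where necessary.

With perfect complements, no substitution: consume in ratio q_1:q_2 = 3:2.
Budget: p_1·q_1 + p_2·(2/3)·q_1 = I, so (3·p_1 + 2·p_2)·q_1 = 3·I.
Demand: q_1*(p_1,p_2,I) = 3·I/(3·p_1 + 2·p_2), q_2* = 2·I/(3·p_1 + 2·p_2).
Here 3·9.5 + 2·3 = 34.5, giving q_1* = 14.

q_1* = 14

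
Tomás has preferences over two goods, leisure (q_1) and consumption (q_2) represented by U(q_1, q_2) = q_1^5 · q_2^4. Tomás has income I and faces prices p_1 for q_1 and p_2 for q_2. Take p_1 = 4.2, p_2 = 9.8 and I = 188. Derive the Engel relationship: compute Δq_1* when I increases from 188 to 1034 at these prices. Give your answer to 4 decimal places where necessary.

Δq_1* = 111.9048

The MRS is (5/4)·q_2/q_1. Set MRS = p_1/p_2.
Rearranging, p_2·q_2 = (4/5)·p_1·q_1. Substituting into the budget gives p_1·q_1·(1 + (4/5)) = I.
Demand: q_1*(p_1,p_2,I) = 5/9·I/p_1 and q_2* = 4/9·I/p_2.
At p_1=4.2, p_2=9.8, I=188: q_1* = 5/9·188/4.2 = 24.8677.
At I' = 1034: q_1* = 136.7725. Change: 136.7725 − 24.8677 = 111.9048.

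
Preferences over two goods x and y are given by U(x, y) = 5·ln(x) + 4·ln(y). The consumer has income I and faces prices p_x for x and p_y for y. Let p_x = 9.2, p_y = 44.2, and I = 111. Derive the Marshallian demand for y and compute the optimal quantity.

y* = 1.1161

MU_x/MU_y = (5·y)/(4·x); tangency sets this equal to p_x/p_y.
So 5·p_y·y = 4·p_x·x; combined with the budget, a share 5/9 of income goes to x.
Demand: x*(p_x,p_y,I) = 5/9·I/p_x and y* = 4/9·I/p_y.
At p_x=9.2, p_y=44.2, I=111: y* = 4/9·111/44.2 = 1.1161.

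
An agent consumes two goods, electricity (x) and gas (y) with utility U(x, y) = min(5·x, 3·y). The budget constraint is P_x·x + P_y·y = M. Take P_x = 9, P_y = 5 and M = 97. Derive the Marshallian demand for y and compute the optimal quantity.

y* = 9.3269

With perfect complements, no substitution: consume in ratio x:y = 3:5.
Budget: P_x·x + P_y·(5/3)·x = M, so (3·P_x + 5·P_y)·x = 3·M.
Demand: x*(P_x,P_y,M) = 3·M/(3·P_x + 5·P_y), y* = 5·M/(3·P_x + 5·P_y).
Here 3·9 + 5·5 = 52, giving y* = 9.3269.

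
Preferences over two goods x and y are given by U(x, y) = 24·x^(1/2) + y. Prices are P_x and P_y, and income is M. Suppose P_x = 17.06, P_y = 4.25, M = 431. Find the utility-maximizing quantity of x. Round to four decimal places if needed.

x* = 8.9368

Utility is quasi-linear in y; the FOC for x is 12/√x = P_x/P_y.
Thus x* = (12·P_y/P_x)² — independent of M — with the rest of income spent on y.
Plugging in: x* = (12·4.25/17.06)² = 8.9368.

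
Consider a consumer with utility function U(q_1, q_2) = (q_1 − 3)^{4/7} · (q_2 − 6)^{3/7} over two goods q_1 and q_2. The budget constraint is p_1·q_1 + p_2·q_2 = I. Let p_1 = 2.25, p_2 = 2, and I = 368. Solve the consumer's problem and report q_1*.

q_1* = 91.6984

After buying the subsistence bundle (3, 6), a share 4/7 of the remaining income goes to q_1: q_1* = 3 + 4/7·(I − 3p_1 − 6p_2)/p_1.
Discretionary income = 368 − 3·2.25 − 6·2 = 349.25; q_1* = 3 + 4/7·349.25/2.25 = 91.6984.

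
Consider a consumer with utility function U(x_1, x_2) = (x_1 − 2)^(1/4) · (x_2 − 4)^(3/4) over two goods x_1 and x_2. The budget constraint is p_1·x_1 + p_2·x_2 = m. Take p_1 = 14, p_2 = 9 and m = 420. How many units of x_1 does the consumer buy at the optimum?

x_1* = 8.3571

MRS = (1/3)·(x_2−4)/(x_1−2). Tangency with p_1/p_2 gives x_2−4 = 3·(p_1/p_2)·(x_1−2).
Substituting into the budget: x_1* = 2 + 0.25·(m − 2·p_1 − 4·p_2)/p_1, and x_2* = 4 + 0.75·(…)/p_2.
Discretionary income = 420 − 2·14 − 4·9 = 356; x_1* = 2 + 0.25·356/14 = 8.3571.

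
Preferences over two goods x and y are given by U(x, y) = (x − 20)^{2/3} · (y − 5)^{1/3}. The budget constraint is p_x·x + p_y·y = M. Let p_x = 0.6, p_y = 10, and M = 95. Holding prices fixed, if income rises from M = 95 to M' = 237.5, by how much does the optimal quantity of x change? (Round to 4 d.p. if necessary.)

MRS = 2·(y−5)/(x−20). Tangency with p_x/p_y gives y−5 = (1/2)·(p_x/p_y)·(x−20).
After buying the subsistence bundle (20, 5), a share 2/3 of the remaining income goes to x: x* = 20 + 2/3·(M − 20p_x − 5p_y)/p_x.
Discretionary income = 95 − 20·0.6 − 5·10 = 33; x* = 20 + 2/3·33/0.6 = 56.6667.
At M' = 237.5: x* = 215. Change: 215 − 56.6667 = 158.3333.

Δx* = 158.3333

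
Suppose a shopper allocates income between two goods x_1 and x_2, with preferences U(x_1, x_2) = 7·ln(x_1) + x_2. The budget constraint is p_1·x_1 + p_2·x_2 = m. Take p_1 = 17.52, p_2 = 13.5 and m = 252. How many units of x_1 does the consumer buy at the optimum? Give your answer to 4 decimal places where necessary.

Set MRS = p_1/p_2: (7/x_1)/1 = p_1/p_2.
So x_1*(p_1,p_2) = 7·p_2/p_1, independent of income; and x_2* = (m − 7·p_2)/p_2.
At the given prices: x_1* = 7·13.5/17.52 = 5.3938.

x_1* = 5.3938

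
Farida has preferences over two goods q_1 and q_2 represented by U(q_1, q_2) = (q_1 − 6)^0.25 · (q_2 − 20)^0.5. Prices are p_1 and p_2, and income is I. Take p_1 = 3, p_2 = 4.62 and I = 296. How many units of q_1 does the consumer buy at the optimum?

q_1* = 26.6222

After buying the subsistence bundle (6, 20), a share 1/3 of the remaining income goes to q_1: q_1* = 6 + 1/3·(I − 6p_1 − 20p_2)/p_1.
Discretionary income = 296 − 6·3 − 20·4.62 = 185.6; q_1* = 6 + 1/3·185.6/3 = 26.6222.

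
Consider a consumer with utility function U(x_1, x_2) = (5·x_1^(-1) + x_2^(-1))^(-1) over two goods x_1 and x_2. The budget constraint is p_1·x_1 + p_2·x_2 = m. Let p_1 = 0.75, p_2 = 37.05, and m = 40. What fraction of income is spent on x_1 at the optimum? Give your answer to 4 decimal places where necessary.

share on x_1 = 0.2414

From the CES first-order condition, 5·(x_2/x_1)^(2) = p_1/p_2.
Solve for the ratio: x_2/x_1 = [(1/5)·p_1/p_2]^(0.5).
With the ratio pinned down, the budget gives x_1* = m/(p_1 + p_2·(x_2/x_1)) and x_2* = (x_2/x_1)·x_1*.
Numerically x_2/x_1 = 0.063628, so x_1* = 40/(0.75 + 37.05·0.063628) = 12.8724 and x_2* = 0.063628·12.8724 = 0.819.
Expenditure on x_1: 0.75·12.8724 = 9.6543; share = 0.2414.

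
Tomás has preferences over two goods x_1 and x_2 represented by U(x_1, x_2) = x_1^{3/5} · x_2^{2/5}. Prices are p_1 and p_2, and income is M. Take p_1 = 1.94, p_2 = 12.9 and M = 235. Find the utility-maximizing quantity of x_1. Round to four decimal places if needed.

At p_1=1.94, p_2=12.9, M=235: x_1* = 0.6·235/1.94 = 72.6804.

x_1* = 72.6804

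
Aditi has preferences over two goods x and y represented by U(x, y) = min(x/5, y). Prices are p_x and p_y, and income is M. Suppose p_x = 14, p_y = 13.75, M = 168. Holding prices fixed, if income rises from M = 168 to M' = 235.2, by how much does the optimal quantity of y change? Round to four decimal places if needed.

Δy* = 0.8024

Leontief preferences: the optimum is at the kink where x/5 = y/1, i.e. y = (1/5)·x.
Budget: p_x·x + p_y·(1/5)·x = M, so (5·p_x + p_y)·x = 5·M.
Demand: x*(p_x,p_y,M) = 5·M/(5·p_x + p_y), y* = M/(5·p_x + p_y).
Here 5·14 + 13.75 = 83.75, giving y* = 2.006.
At M' = 235.2: y* = 2.8084. Change: 2.8084 − 2.006 = 0.8024.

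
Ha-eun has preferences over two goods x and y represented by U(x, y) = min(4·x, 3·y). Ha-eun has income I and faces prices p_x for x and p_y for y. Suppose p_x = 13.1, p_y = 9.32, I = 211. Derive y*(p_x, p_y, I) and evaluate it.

Leontief preferences: the optimum is at the kink where x/3 = y/4, i.e. y = (4/3)·x.
Budget: p_x·x + p_y·(4/3)·x = I, so (3·p_x + 4·p_y)·x = 3·I.
Demand: x*(p_x,p_y,I) = 3·I/(3·p_x + 4·p_y), y* = 4·I/(3·p_x + 4·p_y).
Here 3·13.1 + 4·9.32 = 76.58, giving y* = 11.0212.

y* = 11.0212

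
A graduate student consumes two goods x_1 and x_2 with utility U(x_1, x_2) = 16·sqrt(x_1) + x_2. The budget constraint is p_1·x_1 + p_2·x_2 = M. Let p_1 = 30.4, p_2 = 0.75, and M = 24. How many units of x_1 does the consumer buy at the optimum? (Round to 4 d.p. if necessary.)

x_1* = 0.039

MU_x_1 = 8/√x_1, MU_x_2 = 1. Tangency: 8/√x_1 = p_1/p_2.
Solve: √x_1 = 8·p_2/p_1, so x_1*(p_1,p_2) = (8·p_2/p_1)², and x_2* = (M − p_1·x_1*)/p_2.
Plugging in: x_1* = (8·0.75/30.4)² = 0.039.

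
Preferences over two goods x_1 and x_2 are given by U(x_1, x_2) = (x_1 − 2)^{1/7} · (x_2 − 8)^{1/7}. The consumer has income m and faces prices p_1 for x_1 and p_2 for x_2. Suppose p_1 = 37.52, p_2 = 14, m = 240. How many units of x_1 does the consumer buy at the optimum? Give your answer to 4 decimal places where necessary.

MRS = (x_2−8)/(x_1−2). Tangency with p_1/p_2 gives x_2−8 = (p_1/p_2)·(x_1−2).
After buying the subsistence bundle (2, 8), a share 0.5 of the remaining income goes to x_1: x_1* = 2 + 0.5·(m − 2p_1 − 8p_2)/p_1.
Discretionary income = 240 − 2·37.52 − 8·14 = 52.96; x_1* = 2 + 0.5·52.96/37.52 = 2.7058.

x_1* = 2.7058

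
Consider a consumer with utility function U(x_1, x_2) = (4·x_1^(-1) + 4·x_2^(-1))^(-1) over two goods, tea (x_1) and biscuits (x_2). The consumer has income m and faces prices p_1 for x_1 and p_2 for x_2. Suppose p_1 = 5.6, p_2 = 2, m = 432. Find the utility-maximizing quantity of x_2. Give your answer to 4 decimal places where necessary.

From the CES first-order condition, (x_2/x_1)^(2) = p_1/p_2.
Hence x_2/x_1 = (p_1/p_2)^(1/(2)), i.e. raised to the 0.5 power.
Substitute x_2 = (x_2/x_1)·x_1 into the budget: x_1* = m/(p_1 + p_2·(x_2/x_1)).
Numerically x_2/x_1 = 1.67332, so x_1* = 432/(5.6 + 2·1.67332) = 48.2863 and x_2* = 1.67332·48.2863 = 80.7984.

x_2* = 80.7984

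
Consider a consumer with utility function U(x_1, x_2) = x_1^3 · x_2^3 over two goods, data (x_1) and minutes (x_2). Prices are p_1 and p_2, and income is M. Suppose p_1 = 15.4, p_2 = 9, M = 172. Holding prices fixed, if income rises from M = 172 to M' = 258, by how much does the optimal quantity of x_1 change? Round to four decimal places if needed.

The MRS is x_2/x_1. Set MRS = p_1/p_2.
So 3·p_2·x_2 = 3·p_1·x_1; combined with the budget, a share 0.5 of income goes to x_1.
Demand: x_1*(p_1,p_2,M) = 0.5·M/p_1 and x_2* = 0.5·M/p_2.
At p_1=15.4, p_2=9, M=172: x_1* = 0.5·172/15.4 = 5.5844.
At M' = 258: x_1* = 8.3766. Change: 8.3766 − 5.5844 = 2.7922.

Δx_1* = 2.7922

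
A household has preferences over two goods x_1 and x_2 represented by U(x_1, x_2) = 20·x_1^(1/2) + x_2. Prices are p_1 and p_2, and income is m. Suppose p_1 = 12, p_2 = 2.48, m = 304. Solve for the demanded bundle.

Utility is quasi-linear in x_2; the FOC for x_1 is 10/√x_1 = p_1/p_2.
Solve: √x_1 = 10·p_2/p_1, so x_1*(p_1,p_2) = (10·p_2/p_1)², and x_2* = (m − p_1·x_1*)/p_2.
Plugging in: x_1* = (10·2.48/12)² = 4.2711, x_2* = 101.914.

x_1* = 4.2711, x_2* = 101.914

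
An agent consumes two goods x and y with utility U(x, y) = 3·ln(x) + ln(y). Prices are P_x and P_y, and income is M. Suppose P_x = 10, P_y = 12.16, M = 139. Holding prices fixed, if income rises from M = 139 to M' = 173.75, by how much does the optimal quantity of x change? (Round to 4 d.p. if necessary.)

Δx* = 2.6062

Tangency: MRS = 3·y/x = P_x/P_y.
So 3·P_y·y = P_x·x; combined with the budget, a share 0.75 of income goes to x.
Demand: x*(P_x,P_y,M) = 0.75·M/P_x and y* = 0.25·M/P_y.
At P_x=10, P_y=12.16, M=139: x* = 0.75·139/10 = 10.425.
At M' = 173.75: x* = 13.0312. Change: 13.0312 − 10.425 = 2.6062.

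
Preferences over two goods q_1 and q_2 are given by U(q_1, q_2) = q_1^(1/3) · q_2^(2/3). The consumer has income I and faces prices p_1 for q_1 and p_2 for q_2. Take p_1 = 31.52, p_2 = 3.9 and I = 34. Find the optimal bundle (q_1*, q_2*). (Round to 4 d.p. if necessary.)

q_1* = 0.3596, q_2* = 5.812

MU_q_1/MU_q_2 = (1/3·q_2)/(2/3·q_1); tangency sets this equal to p_1/p_2.
So 1/3·p_2·q_2 = 2/3·p_1·q_1; combined with the budget, a share 1/3 of income goes to q_1.
Demand: q_1*(p_1,p_2,I) = 1/3·I/p_1 and q_2* = 2/3·I/p_2.
At p_1=31.52, p_2=3.9, I=34: q_1* = 1/3·34/31.52 = 0.3596, q_2* = 5.812.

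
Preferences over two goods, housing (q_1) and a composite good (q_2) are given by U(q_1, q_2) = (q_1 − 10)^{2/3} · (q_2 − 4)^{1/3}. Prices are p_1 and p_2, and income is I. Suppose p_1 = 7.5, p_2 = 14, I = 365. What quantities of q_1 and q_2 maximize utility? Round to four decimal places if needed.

Let q_1' = q_1−10, q_2' = q_2−4. MRS = 2·q_2'/q_1' = p_1/p_2.
After buying the subsistence bundle (10, 4), a share 2/3 of the remaining income goes to q_1: q_1* = 10 + 2/3·(I − 10p_1 − 4p_2)/p_1.
Discretionary income = 365 − 10·7.5 − 4·14 = 234; q_1* = 10 + 2/3·234/7.5 = 30.8; q_2* = 4 + 1/3·234/14 = 9.5714.

q_1* = 30.8, q_2* = 9.5714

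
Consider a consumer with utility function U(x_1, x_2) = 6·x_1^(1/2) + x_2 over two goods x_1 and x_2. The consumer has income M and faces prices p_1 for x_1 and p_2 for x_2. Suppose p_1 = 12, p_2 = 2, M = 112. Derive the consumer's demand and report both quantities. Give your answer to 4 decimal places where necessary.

Set MRS = p_1/p_2: 3·x_1^(−1/2) = p_1/p_2.
Thus x_1* = (3·p_2/p_1)² — independent of M — with the rest of income spent on x_2.
Plugging in: x_1* = (3·2/12)² = 0.25, x_2* = 54.5.

x_1* = 0.25, x_2* = 54.5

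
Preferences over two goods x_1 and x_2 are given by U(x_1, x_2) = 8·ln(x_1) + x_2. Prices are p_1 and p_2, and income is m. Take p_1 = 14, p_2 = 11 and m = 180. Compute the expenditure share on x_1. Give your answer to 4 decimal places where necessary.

MU_x_1 = 8/x_1, MU_x_2 = 1. Tangency: 8/x_1 = p_1/p_2.
So x_1*(p_1,p_2) = 8·p_2/p_1, independent of income; and x_2* = (m − 8·p_2)/p_2.
At the given prices: x_1* = 8·11/14 = 6.2857, and x_2* = 8.3636.
Expenditure on x_1: 14·6.2857 = 88; share = 0.4889.

share on x_1 = 0.4889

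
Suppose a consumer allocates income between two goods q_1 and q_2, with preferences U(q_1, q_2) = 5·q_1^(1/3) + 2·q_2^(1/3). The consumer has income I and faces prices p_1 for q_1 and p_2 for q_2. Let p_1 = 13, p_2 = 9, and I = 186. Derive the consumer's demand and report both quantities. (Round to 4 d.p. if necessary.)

With the ratio pinned down, the budget gives q_1* = I/(p_1 + p_2·(q_2/q_1)) and q_2* = (q_2/q_1)·q_1*.
Numerically q_2/q_1 = 0.439179, so q_1* = 186/(13 + 9·0.439179) = 10.9718 and q_2* = 0.439179·10.9718 = 4.8186.

q_1* = 10.9718, q_2* = 4.8186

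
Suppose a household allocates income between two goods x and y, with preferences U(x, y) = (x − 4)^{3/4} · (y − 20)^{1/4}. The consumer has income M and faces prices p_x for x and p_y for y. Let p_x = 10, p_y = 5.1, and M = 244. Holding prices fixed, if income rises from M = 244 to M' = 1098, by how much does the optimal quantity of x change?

Let x' = x−4, y' = y−20. MRS = 3·y'/x' = p_x/p_y.
After buying the subsistence bundle (4, 20), a share 0.75 of the remaining income goes to x: x* = 4 + 0.75·(M − 4p_x − 20p_y)/p_x.
Discretionary income = 244 − 4·10 − 20·5.1 = 102; x* = 4 + 0.75·102/10 = 11.65.
At M' = 1098: x* = 75.7. Change: 75.7 − 11.65 = 64.05.

Δx* = 64.05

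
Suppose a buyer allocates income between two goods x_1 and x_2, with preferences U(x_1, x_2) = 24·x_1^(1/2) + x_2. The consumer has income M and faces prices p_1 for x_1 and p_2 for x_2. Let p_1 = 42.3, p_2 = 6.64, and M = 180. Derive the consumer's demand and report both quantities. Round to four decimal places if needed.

MU_x_1 = 12/√x_1, MU_x_2 = 1. Tangency: 12/√x_1 = p_1/p_2.
Thus x_1* = (12·p_2/p_1)² — independent of M — with the rest of income spent on x_2.
Plugging in: x_1* = (12·6.64/42.3)² = 3.5483, x_2* = 4.5042.

x_1* = 3.5483, x_2* = 4.5042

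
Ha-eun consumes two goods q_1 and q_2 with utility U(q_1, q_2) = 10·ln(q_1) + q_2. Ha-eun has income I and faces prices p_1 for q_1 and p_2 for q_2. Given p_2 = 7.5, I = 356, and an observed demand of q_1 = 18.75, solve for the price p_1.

MU_q_1 = 10/q_1, MU_q_2 = 1. Tangency: 10/q_1 = p_1/p_2.
So q_1*(p_1,p_2) = 10·p_2/p_1, independent of income; and q_2* = (I − 10·p_2)/p_2.
Set q_1* = 18.75 in the demand function and solve for p_1: p_1 = 4.

p_1 = 4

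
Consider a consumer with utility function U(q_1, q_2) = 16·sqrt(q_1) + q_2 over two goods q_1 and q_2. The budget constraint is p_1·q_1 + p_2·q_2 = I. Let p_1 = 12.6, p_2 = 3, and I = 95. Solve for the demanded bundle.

q_1* = 3.6281, q_2* = 16.4286

Utility is quasi-linear in q_2; the FOC for q_1 is 8/√q_1 = p_1/p_2.
Solve: √q_1 = 8·p_2/p_1, so q_1*(p_1,p_2) = (8·p_2/p_1)², and q_2* = (I − p_1·q_1*)/p_2.
Plugging in: q_1* = (8·3/12.6)² = 3.6281, q_2* = 16.4286.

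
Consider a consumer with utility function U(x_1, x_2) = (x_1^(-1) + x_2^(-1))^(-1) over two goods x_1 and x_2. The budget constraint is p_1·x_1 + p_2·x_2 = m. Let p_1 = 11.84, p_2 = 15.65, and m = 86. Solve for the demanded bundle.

Substitute x_2 = (x_2/x_1)·x_1 into the budget: x_1* = m/(p_1 + p_2·(x_2/x_1)).
Numerically x_2/x_1 = 0.869799, so x_1* = 86/(11.84 + 15.65·0.869799) = 3.3789 and x_2* = 0.869799·3.3789 = 2.9389.

x_1* = 3.3789, x_2* = 2.9389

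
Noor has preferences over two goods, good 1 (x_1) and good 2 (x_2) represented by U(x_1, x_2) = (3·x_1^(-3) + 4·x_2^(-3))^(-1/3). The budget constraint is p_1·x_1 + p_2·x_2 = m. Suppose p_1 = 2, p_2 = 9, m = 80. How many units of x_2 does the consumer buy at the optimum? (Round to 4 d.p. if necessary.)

x_2* = 6.8313

Numerically x_2/x_1 = 0.737788, so x_1* = 80/(2 + 9·0.737788) = 9.2592 and x_2* = 0.737788·9.2592 = 6.8313.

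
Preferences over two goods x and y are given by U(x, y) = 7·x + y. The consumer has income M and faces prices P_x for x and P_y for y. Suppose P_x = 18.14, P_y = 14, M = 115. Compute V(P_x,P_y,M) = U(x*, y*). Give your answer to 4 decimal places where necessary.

x gives more utility per dollar, so spend all income on x: x* = M/P_x, y* = 0.
Numerically: x* = 6.3396, y* = 0.
Utility at the optimum: U(6.3396, 0) = 44.3771.

V = 44.3771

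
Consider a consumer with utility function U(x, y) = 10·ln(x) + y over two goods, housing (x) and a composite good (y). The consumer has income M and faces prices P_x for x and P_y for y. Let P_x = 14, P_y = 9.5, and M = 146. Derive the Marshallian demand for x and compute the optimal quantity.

x* = 6.7857

So x*(P_x,P_y) = 10·P_y/P_x, independent of income; and y* = (M − 10·P_y)/P_y.
At the given prices: x* = 10·9.5/14 = 6.7857.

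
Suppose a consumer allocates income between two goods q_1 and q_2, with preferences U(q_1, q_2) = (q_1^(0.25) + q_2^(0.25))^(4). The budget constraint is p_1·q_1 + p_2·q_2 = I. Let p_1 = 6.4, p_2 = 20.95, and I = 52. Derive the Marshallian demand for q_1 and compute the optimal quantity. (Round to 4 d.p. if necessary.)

q_1* = 4.8551

From the CES first-order condition, (q_2/q_1)^(0.75) = p_1/p_2.
Solve for the ratio: q_2/q_1 = [p_1/p_2]^(4/3).
With the ratio pinned down, the budget gives q_1* = I/(p_1 + p_2·(q_2/q_1)) and q_2* = (q_2/q_1)·q_1*.
Numerically q_2/q_1 = 0.205744, so q_1* = 52/(6.4 + 20.95·0.205744) = 4.8551.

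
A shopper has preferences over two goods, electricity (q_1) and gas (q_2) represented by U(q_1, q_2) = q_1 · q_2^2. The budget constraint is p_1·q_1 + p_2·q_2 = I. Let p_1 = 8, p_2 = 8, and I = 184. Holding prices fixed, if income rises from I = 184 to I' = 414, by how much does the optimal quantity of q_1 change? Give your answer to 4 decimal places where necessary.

Δq_1* = 9.5833

Tangency: MRS = (1/2)·q_2/q_1 = p_1/p_2.
So p_2·q_2 = 2·p_1·q_1; combined with the budget, a share 1/3 of income goes to q_1.
Demand: q_1*(p_1,p_2,I) = 1/3·I/p_1 and q_2* = 2/3·I/p_2.
At p_1=8, p_2=8, I=184: q_1* = 1/3·184/8 = 7.6667.
At I' = 414: q_1* = 17.25. Change: 17.25 − 7.6667 = 9.5833.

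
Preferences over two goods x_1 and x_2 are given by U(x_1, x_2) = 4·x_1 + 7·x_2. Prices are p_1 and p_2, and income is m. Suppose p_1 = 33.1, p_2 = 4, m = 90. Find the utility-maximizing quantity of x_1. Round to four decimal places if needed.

x_1* = 0

Linear utility — the consumer picks whichever good has higher MU/price: 4/33.1 = 0.1208 vs 7/4 = 1.75.
x_2 gives more utility per dollar, so spend all income on x_2: x_2* = m/p_2, x_1* = 0.
Numerically: x_1* = 0, x_2* = 22.5.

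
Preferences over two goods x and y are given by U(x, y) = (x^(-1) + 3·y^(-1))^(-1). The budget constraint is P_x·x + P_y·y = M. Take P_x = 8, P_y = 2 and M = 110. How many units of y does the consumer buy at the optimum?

y* = 25.5256

Numerically y/x = 3.464102, so x* = 110/(8 + 2·3.464102) = 7.3686 and y* = 3.464102·7.3686 = 25.5256.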